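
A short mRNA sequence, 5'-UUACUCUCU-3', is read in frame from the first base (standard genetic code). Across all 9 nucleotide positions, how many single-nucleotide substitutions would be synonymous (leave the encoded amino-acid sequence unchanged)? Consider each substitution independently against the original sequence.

8

Codon 1 (UUA, Leu): 2 synonymous substitutions.
Codon 2 (CUC, Leu): 3 synonymous substitutions.
Codon 3 (UCU, Ser): 3 synonymous substitutions.
Total: 2 + 3 + 3 = 8.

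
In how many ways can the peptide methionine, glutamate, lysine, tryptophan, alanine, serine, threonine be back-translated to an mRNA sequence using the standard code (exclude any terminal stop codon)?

384

Met: 1 codon.
Glu: 2 codons.
Lys: 2 codons.
Trp: 1 codon.
Ala: 4 codons.
Ser: 6 codons.
Thr: 4 codons.
1 × 2 × 2 × 1 × 4 × 6 × 4 = 384.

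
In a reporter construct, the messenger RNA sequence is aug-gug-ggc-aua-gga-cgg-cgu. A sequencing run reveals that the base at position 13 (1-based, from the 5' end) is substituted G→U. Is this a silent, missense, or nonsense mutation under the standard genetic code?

nonsense

Position 13 falls in codon 5: GGA → Gly.
After the substitution the codon is UGA → Stop.
The new codon is a stop codon, so this is a nonsense mutation.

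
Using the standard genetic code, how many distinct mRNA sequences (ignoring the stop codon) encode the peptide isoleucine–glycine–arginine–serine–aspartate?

864

Ile: 3 codons.
Gly: 4 codons.
Arg: 6 codons.
Ser: 6 codons.
Asp: 2 codons.
3 × 4 × 6 × 6 × 2 = 864.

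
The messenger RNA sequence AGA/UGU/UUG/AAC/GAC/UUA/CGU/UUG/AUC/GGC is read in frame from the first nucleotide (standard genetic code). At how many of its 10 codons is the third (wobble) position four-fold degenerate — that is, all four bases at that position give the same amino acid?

2

Codon 1 AGA (Arg): third position 2-fold.
Codon 2 UGU (Cys): third position 2-fold.
Codon 3 UUG (Leu): third position 2-fold.
Codon 4 AAC (Asn): third position 2-fold.
Codon 5 GAC (Asp): third position 2-fold.
Codon 6 UUA (Leu): third position 2-fold.
Codon 7 CGU (Arg): third position 4-fold.
Codon 8 UUG (Leu): third position 2-fold.
Codon 9 AUC (Ile): third position 3-fold.
Codon 10 GGC (Gly): third position 4-fold.
Four-fold degenerate third positions: 2.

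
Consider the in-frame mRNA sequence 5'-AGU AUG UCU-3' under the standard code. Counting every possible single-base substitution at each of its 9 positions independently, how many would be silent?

Codon 1 (AGU, Ser): 1 synonymous substitution.
Codon 2 (AUG, Met): 0 synonymous substitutions.
Codon 3 (UCU, Ser): 3 synonymous substitutions.
Total: 1 + 0 + 3 = 4.

4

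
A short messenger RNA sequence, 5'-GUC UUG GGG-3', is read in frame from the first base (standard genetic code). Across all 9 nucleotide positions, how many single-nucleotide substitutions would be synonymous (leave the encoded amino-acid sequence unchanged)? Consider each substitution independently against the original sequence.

8

Codon 1 (GUC, Val): 3 synonymous substitutions.
Codon 2 (UUG, Leu): 2 synonymous substitutions.
Codon 3 (GGG, Gly): 3 synonymous substitutions.
Total: 3 + 2 + 3 = 8.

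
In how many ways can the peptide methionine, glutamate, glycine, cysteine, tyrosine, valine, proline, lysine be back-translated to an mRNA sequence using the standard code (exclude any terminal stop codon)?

1024

Met: 1 codon.
Glu: 2 codons.
Gly: 4 codons.
Cys: 2 codons.
Tyr: 2 codons.
Val: 4 codons.
Pro: 4 codons.
Lys: 2 codons.
1 × 2 × 4 × 2 × 2 × 4 × 4 × 2 = 1024.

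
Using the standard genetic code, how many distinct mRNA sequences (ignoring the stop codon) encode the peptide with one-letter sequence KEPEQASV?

Lys: 2 codons.
Glu: 2 codons.
Pro: 4 codons.
Glu: 2 codons.
Gln: 2 codons.
Ala: 4 codons.
Ser: 6 codons.
Val: 4 codons.
2 × 2 × 4 × 2 × 2 × 4 × 6 × 4 = 6144.

6144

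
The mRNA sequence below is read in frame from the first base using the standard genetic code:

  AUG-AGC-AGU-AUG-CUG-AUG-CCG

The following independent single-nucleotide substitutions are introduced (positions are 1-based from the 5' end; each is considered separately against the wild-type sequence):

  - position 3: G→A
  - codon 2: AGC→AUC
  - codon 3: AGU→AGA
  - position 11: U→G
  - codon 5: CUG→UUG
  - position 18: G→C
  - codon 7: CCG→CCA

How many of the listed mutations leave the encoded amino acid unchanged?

2

Codon 1: AUG (Met) → AUA (Ile) — missense.
Codon 2: AGC (Ser) → AUC (Ile) — missense.
Codon 3: AGU (Ser) → AGA (Arg) — missense.
Codon 4: AUG (Met) → AGG (Arg) — missense.
Codon 5: CUG (Leu) → UUG (Leu) — synonymous.
Codon 6: AUG (Met) → AUC (Ile) — missense.
Codon 7: CCG (Pro) → CCA (Pro) — synonymous.
Synonymous: 2 of 7.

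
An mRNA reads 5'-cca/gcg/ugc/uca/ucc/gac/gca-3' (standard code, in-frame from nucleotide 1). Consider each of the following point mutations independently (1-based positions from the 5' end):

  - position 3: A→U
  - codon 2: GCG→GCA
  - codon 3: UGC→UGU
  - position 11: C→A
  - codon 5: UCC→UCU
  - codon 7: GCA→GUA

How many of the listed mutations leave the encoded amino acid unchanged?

Codon 1: CCA (Pro) → CCU (Pro) — synonymous.
Codon 2: GCG (Ala) → GCA (Ala) — synonymous.
Codon 3: UGC (Cys) → UGU (Cys) — synonymous.
Codon 4: UCA (Ser) → UAA (Stop) — nonsense.
Codon 5: UCC (Ser) → UCU (Ser) — synonymous.
Codon 7: GCA (Ala) → GUA (Val) — missense.
Synonymous: 4 of 6.

4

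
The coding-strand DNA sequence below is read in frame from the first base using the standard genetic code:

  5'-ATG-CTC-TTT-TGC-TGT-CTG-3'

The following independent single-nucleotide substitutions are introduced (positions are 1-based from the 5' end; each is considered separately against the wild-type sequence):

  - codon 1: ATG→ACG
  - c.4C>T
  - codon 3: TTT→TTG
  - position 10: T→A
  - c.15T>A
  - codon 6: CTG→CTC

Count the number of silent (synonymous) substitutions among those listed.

1

Codon 1: ATG (Met) → ACG (Thr) — missense.
Codon 2: CTC (Leu) → TTC (Phe) — missense.
Codon 3: TTT (Phe) → TTG (Leu) — missense.
Codon 4: TGC (Cys) → AGC (Ser) — missense.
Codon 5: TGT (Cys) → TGA (Stop) — nonsense.
Codon 6: CTG (Leu) → CTC (Leu) — synonymous.
Synonymous: 1 of 6.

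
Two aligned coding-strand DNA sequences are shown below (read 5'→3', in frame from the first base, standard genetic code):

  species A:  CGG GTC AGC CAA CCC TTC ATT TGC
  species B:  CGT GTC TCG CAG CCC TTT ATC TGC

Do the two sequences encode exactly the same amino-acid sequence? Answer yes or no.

Codon 1: CGG Arg / CGT Arg — synonymous.
Codon 2: GTC Val / GTC Val — identical.
Codon 3: AGC Ser / TCG Ser — synonymous.
Codon 4: CAA Gln / CAG Gln — synonymous.
Codon 5: CCC Pro / CCC Pro — identical.
Codon 6: TTC Phe / TTT Phe — synonymous.
Codon 7: ATT Ile / ATC Ile — synonymous.
Codon 8: TGC Cys / TGC Cys — identical.
Nonsynonymous differences: 0 → same protein.

yes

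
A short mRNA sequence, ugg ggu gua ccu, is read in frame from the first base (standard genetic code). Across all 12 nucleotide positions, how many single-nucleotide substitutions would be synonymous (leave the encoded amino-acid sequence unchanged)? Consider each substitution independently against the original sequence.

9

Codon 1 (UGG, Trp): 0 synonymous substitutions.
Codon 2 (GGU, Gly): 3 synonymous substitutions.
Codon 3 (GUA, Val): 3 synonymous substitutions.
Codon 4 (CCU, Pro): 3 synonymous substitutions.
Total: 0 + 3 + 3 + 3 = 9.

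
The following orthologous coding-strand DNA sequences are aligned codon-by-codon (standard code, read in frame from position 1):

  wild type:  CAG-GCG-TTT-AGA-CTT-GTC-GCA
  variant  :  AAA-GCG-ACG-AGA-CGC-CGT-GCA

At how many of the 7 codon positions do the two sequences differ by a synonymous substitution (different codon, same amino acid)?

Codon 1: CAG Gln / AAA Lys — nonsynonymous.
Codon 2: GCG Ala / GCG Ala — identical.
Codon 3: TTT Phe / ACG Thr — nonsynonymous.
Codon 4: AGA Arg / AGA Arg — identical.
Codon 5: CTT Leu / CGC Arg — nonsynonymous.
Codon 6: GTC Val / CGT Arg — nonsynonymous.
Codon 7: GCA Ala / GCA Ala — identical.
Synonymous differences: 0.

0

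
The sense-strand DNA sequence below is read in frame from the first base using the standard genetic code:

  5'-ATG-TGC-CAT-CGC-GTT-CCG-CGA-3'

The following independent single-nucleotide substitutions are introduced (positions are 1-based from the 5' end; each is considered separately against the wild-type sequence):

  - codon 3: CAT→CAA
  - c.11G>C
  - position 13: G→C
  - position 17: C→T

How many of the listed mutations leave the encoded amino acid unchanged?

Codon 3: CAT (His) → CAA (Gln) — missense.
Codon 4: CGC (Arg) → CCC (Pro) — missense.
Codon 5: GTT (Val) → CTT (Leu) — missense.
Codon 6: CCG (Pro) → CTG (Leu) — missense.
Synonymous: 0 of 4.

0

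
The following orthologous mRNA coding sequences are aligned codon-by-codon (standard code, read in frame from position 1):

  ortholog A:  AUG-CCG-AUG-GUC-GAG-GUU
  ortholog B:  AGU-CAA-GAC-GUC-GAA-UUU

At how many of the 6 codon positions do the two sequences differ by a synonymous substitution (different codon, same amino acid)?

Codon 1: AUG Met / AGU Ser — nonsynonymous.
Codon 2: CCG Pro / CAA Gln — nonsynonymous.
Codon 3: AUG Met / GAC Asp — nonsynonymous.
Codon 4: GUC Val / GUC Val — identical.
Codon 5: GAG Glu / GAA Glu — synonymous.
Codon 6: GUU Val / UUU Phe — nonsynonymous.
Synonymous differences: 1.

1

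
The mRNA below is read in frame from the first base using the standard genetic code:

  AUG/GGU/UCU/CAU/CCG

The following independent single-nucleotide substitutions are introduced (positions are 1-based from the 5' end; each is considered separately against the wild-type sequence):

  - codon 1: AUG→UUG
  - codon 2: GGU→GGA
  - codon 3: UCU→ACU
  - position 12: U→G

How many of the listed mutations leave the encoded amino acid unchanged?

1

Codon 1: AUG (Met) → UUG (Leu) — missense.
Codon 2: GGU (Gly) → GGA (Gly) — synonymous.
Codon 3: UCU (Ser) → ACU (Thr) — missense.
Codon 4: CAU (His) → CAG (Gln) — missense.
Synonymous: 1 of 4.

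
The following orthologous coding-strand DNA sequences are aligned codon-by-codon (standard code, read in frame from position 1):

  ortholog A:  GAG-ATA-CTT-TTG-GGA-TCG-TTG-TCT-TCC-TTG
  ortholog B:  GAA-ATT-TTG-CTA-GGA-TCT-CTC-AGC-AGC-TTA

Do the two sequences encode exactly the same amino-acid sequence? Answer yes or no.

Codon 1: GAG Glu / GAA Glu — synonymous.
Codon 2: ATA Ile / ATT Ile — synonymous.
Codon 3: CTT Leu / TTG Leu — synonymous.
Codon 4: TTG Leu / CTA Leu — synonymous.
Codon 5: GGA Gly / GGA Gly — identical.
Codon 6: TCG Ser / TCT Ser — synonymous.
Codon 7: TTG Leu / CTC Leu — synonymous.
Codon 8: TCT Ser / AGC Ser — synonymous.
Codon 9: TCC Ser / AGC Ser — synonymous.
Codon 10: TTG Leu / TTA Leu — synonymous.
Nonsynonymous differences: 0 → same protein.

yes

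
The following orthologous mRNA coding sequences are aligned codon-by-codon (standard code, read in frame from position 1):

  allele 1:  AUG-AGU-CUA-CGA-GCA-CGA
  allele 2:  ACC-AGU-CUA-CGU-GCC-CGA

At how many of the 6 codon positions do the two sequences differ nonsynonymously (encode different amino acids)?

1

Codon 1: AUG Met / ACC Thr — nonsynonymous.
Codon 2: AGU Ser / AGU Ser — identical.
Codon 3: CUA Leu / CUA Leu — identical.
Codon 4: CGA Arg / CGU Arg — synonymous.
Codon 5: GCA Ala / GCC Ala — synonymous.
Codon 6: CGA Arg / CGA Arg — identical.
Nonsynonymous differences: 1.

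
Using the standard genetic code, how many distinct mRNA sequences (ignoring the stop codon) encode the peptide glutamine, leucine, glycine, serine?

Gln: 2 codons.
Leu: 6 codons.
Gly: 4 codons.
Ser: 6 codons.
2 × 6 × 4 × 6 = 288.

288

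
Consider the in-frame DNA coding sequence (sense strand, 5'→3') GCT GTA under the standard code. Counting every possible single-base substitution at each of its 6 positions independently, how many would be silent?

Codon 1 (GCT, Ala): 3 synonymous substitutions.
Codon 2 (GTA, Val): 3 synonymous substitutions.
Total: 3 + 3 = 6.

6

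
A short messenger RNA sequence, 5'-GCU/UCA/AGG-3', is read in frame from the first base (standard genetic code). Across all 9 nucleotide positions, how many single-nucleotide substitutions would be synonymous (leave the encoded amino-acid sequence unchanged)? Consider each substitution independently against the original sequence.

8

Codon 1 (GCU, Ala): 3 synonymous substitutions.
Codon 2 (UCA, Ser): 3 synonymous substitutions.
Codon 3 (AGG, Arg): 2 synonymous substitutions.
Total: 3 + 3 + 2 = 8.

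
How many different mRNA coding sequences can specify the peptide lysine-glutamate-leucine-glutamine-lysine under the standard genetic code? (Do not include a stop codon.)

Lys: 2 codons.
Glu: 2 codons.
Leu: 6 codons.
Gln: 2 codons.
Lys: 2 codons.
2 × 2 × 6 × 2 × 2 = 96.

96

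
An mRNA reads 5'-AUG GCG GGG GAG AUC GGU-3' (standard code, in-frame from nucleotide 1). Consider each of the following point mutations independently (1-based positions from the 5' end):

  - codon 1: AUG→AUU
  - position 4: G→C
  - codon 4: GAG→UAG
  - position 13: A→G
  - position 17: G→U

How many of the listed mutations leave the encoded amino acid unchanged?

0

Codon 1: AUG (Met) → AUU (Ile) — missense.
Codon 2: GCG (Ala) → CCG (Pro) — missense.
Codon 4: GAG (Glu) → UAG (Stop) — nonsense.
Codon 5: AUC (Ile) → GUC (Val) — missense.
Codon 6: GGU (Gly) → GUU (Val) — missense.
Synonymous: 0 of 5.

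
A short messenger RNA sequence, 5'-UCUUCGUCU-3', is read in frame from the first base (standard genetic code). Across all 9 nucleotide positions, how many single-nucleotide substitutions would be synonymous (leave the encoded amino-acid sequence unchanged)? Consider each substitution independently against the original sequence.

Codon 1 (UCU, Ser): 3 synonymous substitutions.
Codon 2 (UCG, Ser): 3 synonymous substitutions.
Codon 3 (UCU, Ser): 3 synonymous substitutions.
Total: 3 + 3 + 3 = 9.

9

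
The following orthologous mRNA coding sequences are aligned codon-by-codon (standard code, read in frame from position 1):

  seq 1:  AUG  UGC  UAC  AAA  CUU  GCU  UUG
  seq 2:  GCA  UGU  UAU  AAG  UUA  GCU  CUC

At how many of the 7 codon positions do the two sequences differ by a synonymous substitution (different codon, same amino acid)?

5

Codon 1: AUG Met / GCA Ala — nonsynonymous.
Codon 2: UGC Cys / UGU Cys — synonymous.
Codon 3: UAC Tyr / UAU Tyr — synonymous.
Codon 4: AAA Lys / AAG Lys — synonymous.
Codon 5: CUU Leu / UUA Leu — synonymous.
Codon 6: GCU Ala / GCU Ala — identical.
Codon 7: UUG Leu / CUC Leu — synonymous.
Synonymous differences: 5.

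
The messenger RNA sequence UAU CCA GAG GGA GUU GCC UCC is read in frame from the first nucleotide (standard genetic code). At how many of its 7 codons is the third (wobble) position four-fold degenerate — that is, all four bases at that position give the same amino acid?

Codon 1 UAU (Tyr): third position 2-fold.
Codon 2 CCA (Pro): third position 4-fold.
Codon 3 GAG (Glu): third position 2-fold.
Codon 4 GGA (Gly): third position 4-fold.
Codon 5 GUU (Val): third position 4-fold.
Codon 6 GCC (Ala): third position 4-fold.
Codon 7 UCC (Ser): third position 4-fold.
Four-fold degenerate third positions: 5.

5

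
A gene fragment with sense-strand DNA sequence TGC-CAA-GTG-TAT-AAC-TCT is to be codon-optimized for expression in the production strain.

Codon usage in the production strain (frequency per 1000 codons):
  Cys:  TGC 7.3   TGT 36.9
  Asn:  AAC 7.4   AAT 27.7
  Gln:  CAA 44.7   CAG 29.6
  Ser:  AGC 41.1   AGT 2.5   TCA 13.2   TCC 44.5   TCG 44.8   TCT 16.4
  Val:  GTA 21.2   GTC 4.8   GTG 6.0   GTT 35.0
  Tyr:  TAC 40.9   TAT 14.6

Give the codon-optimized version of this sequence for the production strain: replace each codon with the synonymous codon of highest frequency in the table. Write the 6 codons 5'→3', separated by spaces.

TGT CAA GTT TAC AAT TCG

Codon 1 (Cys): best is TGT at 36.9.
Codon 2 (Gln): best is CAA at 44.7.
Codon 3 (Val): best is GTT at 35.0.
Codon 4 (Tyr): best is TAC at 40.9.
Codon 5 (Asn): best is AAT at 27.7.
Codon 6 (Ser): best is TCG at 44.8.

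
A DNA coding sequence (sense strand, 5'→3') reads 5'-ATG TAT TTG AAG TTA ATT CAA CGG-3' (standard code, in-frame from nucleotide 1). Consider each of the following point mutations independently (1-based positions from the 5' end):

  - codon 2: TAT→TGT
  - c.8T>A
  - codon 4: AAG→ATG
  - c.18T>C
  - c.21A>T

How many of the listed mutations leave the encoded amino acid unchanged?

Codon 2: TAT (Tyr) → TGT (Cys) — missense.
Codon 3: TTG (Leu) → TAG (Stop) — nonsense.
Codon 4: AAG (Lys) → ATG (Met) — missense.
Codon 6: ATT (Ile) → ATC (Ile) — synonymous.
Codon 7: CAA (Gln) → CAT (His) — missense.
Synonymous: 1 of 5.

1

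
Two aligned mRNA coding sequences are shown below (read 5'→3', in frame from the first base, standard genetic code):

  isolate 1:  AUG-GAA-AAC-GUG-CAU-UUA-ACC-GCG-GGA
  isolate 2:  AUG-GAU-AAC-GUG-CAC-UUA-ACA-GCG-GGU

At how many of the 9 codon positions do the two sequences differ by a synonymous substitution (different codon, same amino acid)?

Codon 1: AUG Met / AUG Met — identical.
Codon 2: GAA Glu / GAU Asp — nonsynonymous.
Codon 3: AAC Asn / AAC Asn — identical.
Codon 4: GUG Val / GUG Val — identical.
Codon 5: CAU His / CAC His — synonymous.
Codon 6: UUA Leu / UUA Leu — identical.
Codon 7: ACC Thr / ACA Thr — synonymous.
Codon 8: GCG Ala / GCG Ala — identical.
Codon 9: GGA Gly / GGU Gly — synonymous.
Synonymous differences: 3.

3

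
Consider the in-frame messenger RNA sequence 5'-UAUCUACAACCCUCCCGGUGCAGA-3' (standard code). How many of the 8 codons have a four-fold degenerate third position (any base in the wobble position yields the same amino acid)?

4

Codon 1 UAU (Tyr): third position 2-fold.
Codon 2 CUA (Leu): third position 4-fold.
Codon 3 CAA (Gln): third position 2-fold.
Codon 4 CCC (Pro): third position 4-fold.
Codon 5 UCC (Ser): third position 4-fold.
Codon 6 CGG (Arg): third position 4-fold.
Codon 7 UGC (Cys): third position 2-fold.
Codon 8 AGA (Arg): third position 2-fold.
Four-fold degenerate third positions: 4.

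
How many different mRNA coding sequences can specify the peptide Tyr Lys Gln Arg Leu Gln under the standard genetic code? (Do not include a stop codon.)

Tyr: 2 codons.
Lys: 2 codons.
Gln: 2 codons.
Arg: 6 codons.
Leu: 6 codons.
Gln: 2 codons.
2 × 2 × 2 × 6 × 6 × 2 = 576.

576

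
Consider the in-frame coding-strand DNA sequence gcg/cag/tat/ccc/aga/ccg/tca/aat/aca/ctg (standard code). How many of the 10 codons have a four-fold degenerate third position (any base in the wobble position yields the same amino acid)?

Codon 1 GCG (Ala): third position 4-fold.
Codon 2 CAG (Gln): third position 2-fold.
Codon 3 TAT (Tyr): third position 2-fold.
Codon 4 CCC (Pro): third position 4-fold.
Codon 5 AGA (Arg): third position 2-fold.
Codon 6 CCG (Pro): third position 4-fold.
Codon 7 TCA (Ser): third position 4-fold.
Codon 8 AAT (Asn): third position 2-fold.
Codon 9 ACA (Thr): third position 4-fold.
Codon 10 CTG (Leu): third position 4-fold.
Four-fold degenerate third positions: 6.

6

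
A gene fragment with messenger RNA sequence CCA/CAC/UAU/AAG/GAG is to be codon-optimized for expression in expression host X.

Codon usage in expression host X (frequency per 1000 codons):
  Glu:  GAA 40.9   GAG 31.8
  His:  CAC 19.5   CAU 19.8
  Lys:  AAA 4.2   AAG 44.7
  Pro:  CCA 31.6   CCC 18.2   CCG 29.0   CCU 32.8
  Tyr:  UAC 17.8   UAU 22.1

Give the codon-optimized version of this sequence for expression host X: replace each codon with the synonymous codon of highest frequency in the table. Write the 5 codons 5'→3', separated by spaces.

Codon 1 (Pro): best is CCU at 32.8.
Codon 2 (His): best is CAU at 19.8.
Codon 3 (Tyr): best is UAU at 22.1.
Codon 4 (Lys): best is AAG at 44.7.
Codon 5 (Glu): best is GAA at 40.9.

CCU CAU UAU AAG GAA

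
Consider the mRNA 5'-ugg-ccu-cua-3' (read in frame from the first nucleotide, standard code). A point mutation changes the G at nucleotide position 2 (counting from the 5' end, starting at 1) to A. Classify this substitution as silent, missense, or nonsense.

nonsense

Position 2 falls in codon 1: UGG → Trp.
After the substitution the codon is UAG → Stop.
The new codon is a stop codon, so this is a nonsense mutation.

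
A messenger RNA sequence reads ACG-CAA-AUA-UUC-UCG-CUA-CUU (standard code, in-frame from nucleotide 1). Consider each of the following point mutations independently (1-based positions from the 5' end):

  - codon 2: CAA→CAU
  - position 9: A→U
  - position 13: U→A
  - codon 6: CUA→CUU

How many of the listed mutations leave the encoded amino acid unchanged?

2

Codon 2: CAA (Gln) → CAU (His) — missense.
Codon 3: AUA (Ile) → AUU (Ile) — synonymous.
Codon 5: UCG (Ser) → ACG (Thr) — missense.
Codon 6: CUA (Leu) → CUU (Leu) — synonymous.
Synonymous: 2 of 4.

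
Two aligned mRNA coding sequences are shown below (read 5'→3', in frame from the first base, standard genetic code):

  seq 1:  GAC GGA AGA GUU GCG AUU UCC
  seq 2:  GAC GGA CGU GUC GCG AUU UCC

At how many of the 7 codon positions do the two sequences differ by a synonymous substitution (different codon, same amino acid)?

2

Codon 1: GAC Asp / GAC Asp — identical.
Codon 2: GGA Gly / GGA Gly — identical.
Codon 3: AGA Arg / CGU Arg — synonymous.
Codon 4: GUU Val / GUC Val — synonymous.
Codon 5: GCG Ala / GCG Ala — identical.
Codon 6: AUU Ile / AUU Ile — identical.
Codon 7: UCC Ser / UCC Ser — identical.
Synonymous differences: 2.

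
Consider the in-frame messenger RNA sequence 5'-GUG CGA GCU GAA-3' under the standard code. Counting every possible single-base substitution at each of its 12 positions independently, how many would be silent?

11

Codon 1 (GUG, Val): 3 synonymous substitutions.
Codon 2 (CGA, Arg): 4 synonymous substitutions.
Codon 3 (GCU, Ala): 3 synonymous substitutions.
Codon 4 (GAA, Glu): 1 synonymous substitution.
Total: 3 + 4 + 3 + 1 = 11.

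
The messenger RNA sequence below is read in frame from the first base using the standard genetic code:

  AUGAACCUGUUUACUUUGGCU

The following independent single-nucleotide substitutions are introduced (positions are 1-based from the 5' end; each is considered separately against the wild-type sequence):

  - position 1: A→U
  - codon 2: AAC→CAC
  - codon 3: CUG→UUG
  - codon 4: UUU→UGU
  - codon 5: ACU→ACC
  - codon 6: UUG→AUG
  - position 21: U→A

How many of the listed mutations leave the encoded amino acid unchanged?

Codon 1: AUG (Met) → UUG (Leu) — missense.
Codon 2: AAC (Asn) → CAC (His) — missense.
Codon 3: CUG (Leu) → UUG (Leu) — synonymous.
Codon 4: UUU (Phe) → UGU (Cys) — missense.
Codon 5: ACU (Thr) → ACC (Thr) — synonymous.
Codon 6: UUG (Leu) → AUG (Met) — missense.
Codon 7: GCU (Ala) → GCA (Ala) — synonymous.
Synonymous: 3 of 7.

3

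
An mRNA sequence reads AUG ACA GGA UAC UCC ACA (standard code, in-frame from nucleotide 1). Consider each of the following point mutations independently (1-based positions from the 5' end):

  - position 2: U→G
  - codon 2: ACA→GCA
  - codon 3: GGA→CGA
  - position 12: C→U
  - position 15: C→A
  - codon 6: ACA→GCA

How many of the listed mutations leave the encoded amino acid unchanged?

2

Codon 1: AUG (Met) → AGG (Arg) — missense.
Codon 2: ACA (Thr) → GCA (Ala) — missense.
Codon 3: GGA (Gly) → CGA (Arg) — missense.
Codon 4: UAC (Tyr) → UAU (Tyr) — synonymous.
Codon 5: UCC (Ser) → UCA (Ser) — synonymous.
Codon 6: ACA (Thr) → GCA (Ala) — missense.
Synonymous: 2 of 6.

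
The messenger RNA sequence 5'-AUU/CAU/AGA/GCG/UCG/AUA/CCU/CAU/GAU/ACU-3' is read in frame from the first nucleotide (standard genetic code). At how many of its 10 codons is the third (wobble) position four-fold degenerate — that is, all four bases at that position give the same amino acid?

4

Codon 1 AUU (Ile): third position 3-fold.
Codon 2 CAU (His): third position 2-fold.
Codon 3 AGA (Arg): third position 2-fold.
Codon 4 GCG (Ala): third position 4-fold.
Codon 5 UCG (Ser): third position 4-fold.
Codon 6 AUA (Ile): third position 3-fold.
Codon 7 CCU (Pro): third position 4-fold.
Codon 8 CAU (His): third position 2-fold.
Codon 9 GAU (Asp): third position 2-fold.
Codon 10 ACU (Thr): third position 4-fold.
Four-fold degenerate third positions: 4.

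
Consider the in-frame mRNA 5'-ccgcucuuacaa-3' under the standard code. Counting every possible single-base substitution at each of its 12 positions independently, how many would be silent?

Codon 1 (CCG, Pro): 3 synonymous substitutions.
Codon 2 (CUC, Leu): 3 synonymous substitutions.
Codon 3 (UUA, Leu): 2 synonymous substitutions.
Codon 4 (CAA, Gln): 1 synonymous substitution.
Total: 3 + 3 + 2 + 1 = 9.

9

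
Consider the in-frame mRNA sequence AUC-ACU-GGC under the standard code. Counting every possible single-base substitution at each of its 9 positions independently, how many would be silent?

8

Codon 1 (AUC, Ile): 2 synonymous substitutions.
Codon 2 (ACU, Thr): 3 synonymous substitutions.
Codon 3 (GGC, Gly): 3 synonymous substitutions.
Total: 2 + 3 + 3 = 8.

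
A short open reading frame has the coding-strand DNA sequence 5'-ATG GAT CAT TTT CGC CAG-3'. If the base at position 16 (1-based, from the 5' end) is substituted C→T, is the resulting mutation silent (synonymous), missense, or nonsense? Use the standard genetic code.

nonsense

Position 16 falls in codon 6: CAG → Gln.
After the substitution the codon is TAG → Stop.
The new codon is a stop codon, so this is a nonsense mutation.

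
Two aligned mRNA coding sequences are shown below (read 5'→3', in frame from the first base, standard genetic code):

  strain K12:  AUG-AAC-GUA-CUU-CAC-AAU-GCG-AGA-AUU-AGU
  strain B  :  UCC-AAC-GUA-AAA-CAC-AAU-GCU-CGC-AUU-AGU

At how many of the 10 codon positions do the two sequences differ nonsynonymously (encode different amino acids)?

2

Codon 1: AUG Met / UCC Ser — nonsynonymous.
Codon 2: AAC Asn / AAC Asn — identical.
Codon 3: GUA Val / GUA Val — identical.
Codon 4: CUU Leu / AAA Lys — nonsynonymous.
Codon 5: CAC His / CAC His — identical.
Codon 6: AAU Asn / AAU Asn — identical.
Codon 7: GCG Ala / GCU Ala — synonymous.
Codon 8: AGA Arg / CGC Arg — synonymous.
Codon 9: AUU Ile / AUU Ile — identical.
Codon 10: AGU Ser / AGU Ser — identical.
Nonsynonymous differences: 2.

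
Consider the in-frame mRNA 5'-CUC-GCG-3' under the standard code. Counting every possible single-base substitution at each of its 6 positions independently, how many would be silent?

Codon 1 (CUC, Leu): 3 synonymous substitutions.
Codon 2 (GCG, Ala): 3 synonymous substitutions.
Total: 3 + 3 = 6.

6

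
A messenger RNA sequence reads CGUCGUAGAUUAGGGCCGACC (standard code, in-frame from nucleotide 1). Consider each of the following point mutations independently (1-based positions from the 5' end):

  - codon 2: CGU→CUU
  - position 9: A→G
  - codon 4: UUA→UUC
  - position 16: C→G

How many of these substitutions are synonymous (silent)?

1

Codon 2: CGU (Arg) → CUU (Leu) — missense.
Codon 3: AGA (Arg) → AGG (Arg) — synonymous.
Codon 4: UUA (Leu) → UUC (Phe) — missense.
Codon 6: CCG (Pro) → GCG (Ala) — missense.
Synonymous: 1 of 4.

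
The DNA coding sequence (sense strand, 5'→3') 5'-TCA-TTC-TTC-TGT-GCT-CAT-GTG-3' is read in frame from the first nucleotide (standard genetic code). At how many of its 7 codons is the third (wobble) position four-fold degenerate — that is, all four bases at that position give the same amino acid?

3

Codon 1 TCA (Ser): third position 4-fold.
Codon 2 TTC (Phe): third position 2-fold.
Codon 3 TTC (Phe): third position 2-fold.
Codon 4 TGT (Cys): third position 2-fold.
Codon 5 GCT (Ala): third position 4-fold.
Codon 6 CAT (His): third position 2-fold.
Codon 7 GTG (Val): third position 4-fold.
Four-fold degenerate third positions: 3.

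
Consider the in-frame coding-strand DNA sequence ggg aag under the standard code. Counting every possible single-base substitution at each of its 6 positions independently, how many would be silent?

Codon 1 (GGG, Gly): 3 synonymous substitutions.
Codon 2 (AAG, Lys): 1 synonymous substitution.
Total: 3 + 1 = 4.

4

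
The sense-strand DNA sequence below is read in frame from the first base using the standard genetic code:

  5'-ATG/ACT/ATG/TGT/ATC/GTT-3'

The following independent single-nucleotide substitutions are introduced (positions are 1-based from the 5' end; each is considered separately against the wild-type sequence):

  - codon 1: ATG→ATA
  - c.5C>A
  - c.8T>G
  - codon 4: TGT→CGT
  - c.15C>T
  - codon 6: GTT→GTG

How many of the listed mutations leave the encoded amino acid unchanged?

2

Codon 1: ATG (Met) → ATA (Ile) — missense.
Codon 2: ACT (Thr) → AAT (Asn) — missense.
Codon 3: ATG (Met) → AGG (Arg) — missense.
Codon 4: TGT (Cys) → CGT (Arg) — missense.
Codon 5: ATC (Ile) → ATT (Ile) — synonymous.
Codon 6: GTT (Val) → GTG (Val) — synonymous.
Synonymous: 2 of 6.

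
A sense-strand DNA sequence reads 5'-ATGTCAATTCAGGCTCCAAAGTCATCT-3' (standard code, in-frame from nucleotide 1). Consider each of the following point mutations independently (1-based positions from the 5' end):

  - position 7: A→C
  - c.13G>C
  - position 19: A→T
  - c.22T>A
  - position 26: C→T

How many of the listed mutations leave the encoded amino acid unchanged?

0

Codon 3: ATT (Ile) → CTT (Leu) — missense.
Codon 5: GCT (Ala) → CCT (Pro) — missense.
Codon 7: AAG (Lys) → TAG (Stop) — nonsense.
Codon 8: TCA (Ser) → ACA (Thr) — missense.
Codon 9: TCT (Ser) → TTT (Phe) — missense.
Synonymous: 0 of 5.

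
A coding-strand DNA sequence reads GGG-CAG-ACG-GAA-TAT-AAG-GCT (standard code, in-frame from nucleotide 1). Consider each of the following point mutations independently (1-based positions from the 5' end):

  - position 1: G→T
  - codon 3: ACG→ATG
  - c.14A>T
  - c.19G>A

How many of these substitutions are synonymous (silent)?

Codon 1: GGG (Gly) → TGG (Trp) — missense.
Codon 3: ACG (Thr) → ATG (Met) — missense.
Codon 5: TAT (Tyr) → TTT (Phe) — missense.
Codon 7: GCT (Ala) → ACT (Thr) — missense.
Synonymous: 0 of 4.

0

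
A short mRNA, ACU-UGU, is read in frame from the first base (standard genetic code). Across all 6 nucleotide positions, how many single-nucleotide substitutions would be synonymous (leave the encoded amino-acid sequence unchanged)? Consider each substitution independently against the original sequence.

4

Codon 1 (ACU, Thr): 3 synonymous substitutions.
Codon 2 (UGU, Cys): 1 synonymous substitution.
Total: 3 + 1 = 4.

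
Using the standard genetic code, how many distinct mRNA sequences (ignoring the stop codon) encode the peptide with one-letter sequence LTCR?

Leu: 6 codons.
Thr: 4 codons.
Cys: 2 codons.
Arg: 6 codons.
6 × 4 × 2 × 6 = 288.

288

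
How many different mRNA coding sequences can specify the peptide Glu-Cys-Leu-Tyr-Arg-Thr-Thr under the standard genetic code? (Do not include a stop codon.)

4608

Glu: 2 codons.
Cys: 2 codons.
Leu: 6 codons.
Tyr: 2 codons.
Arg: 6 codons.
Thr: 4 codons.
Thr: 4 codons.
2 × 2 × 6 × 2 × 6 × 4 × 4 = 4608.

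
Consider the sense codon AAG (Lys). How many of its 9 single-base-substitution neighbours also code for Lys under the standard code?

1

Position 1: none → 0 synonymous.
Position 2: none → 0 synonymous.
Position 3: AAA → 1 synonymous.
Total: 0 + 0 + 1 = 1.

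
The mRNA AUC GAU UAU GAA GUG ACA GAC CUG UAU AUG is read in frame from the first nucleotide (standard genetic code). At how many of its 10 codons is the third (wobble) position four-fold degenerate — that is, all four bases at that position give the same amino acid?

Codon 1 AUC (Ile): third position 3-fold.
Codon 2 GAU (Asp): third position 2-fold.
Codon 3 UAU (Tyr): third position 2-fold.
Codon 4 GAA (Glu): third position 2-fold.
Codon 5 GUG (Val): third position 4-fold.
Codon 6 ACA (Thr): third position 4-fold.
Codon 7 GAC (Asp): third position 2-fold.
Codon 8 CUG (Leu): third position 4-fold.
Codon 9 UAU (Tyr): third position 2-fold.
Codon 10 AUG (Met): third position 1-fold.
Four-fold degenerate third positions: 3.

3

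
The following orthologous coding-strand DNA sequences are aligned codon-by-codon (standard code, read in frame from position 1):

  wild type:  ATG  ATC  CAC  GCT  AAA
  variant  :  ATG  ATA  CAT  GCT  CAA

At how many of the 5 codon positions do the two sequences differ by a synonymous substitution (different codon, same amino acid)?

Codon 1: ATG Met / ATG Met — identical.
Codon 2: ATC Ile / ATA Ile — synonymous.
Codon 3: CAC His / CAT His — synonymous.
Codon 4: GCT Ala / GCT Ala — identical.
Codon 5: AAA Lys / CAA Gln — nonsynonymous.
Synonymous differences: 2.

2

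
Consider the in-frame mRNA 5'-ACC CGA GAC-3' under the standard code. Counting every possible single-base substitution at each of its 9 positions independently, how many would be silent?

Codon 1 (ACC, Thr): 3 synonymous substitutions.
Codon 2 (CGA, Arg): 4 synonymous substitutions.
Codon 3 (GAC, Asp): 1 synonymous substitution.
Total: 3 + 4 + 1 = 8.

8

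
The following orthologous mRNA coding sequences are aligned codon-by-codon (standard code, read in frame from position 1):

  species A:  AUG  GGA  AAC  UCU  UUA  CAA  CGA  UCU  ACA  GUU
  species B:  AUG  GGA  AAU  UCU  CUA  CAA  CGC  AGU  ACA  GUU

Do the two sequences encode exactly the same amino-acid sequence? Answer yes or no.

yes

Codon 1: AUG Met / AUG Met — identical.
Codon 2: GGA Gly / GGA Gly — identical.
Codon 3: AAC Asn / AAU Asn — synonymous.
Codon 4: UCU Ser / UCU Ser — identical.
Codon 5: UUA Leu / CUA Leu — synonymous.
Codon 6: CAA Gln / CAA Gln — identical.
Codon 7: CGA Arg / CGC Arg — synonymous.
Codon 8: UCU Ser / AGU Ser — synonymous.
Codon 9: ACA Thr / ACA Thr — identical.
Codon 10: GUU Val / GUU Val — identical.
Nonsynonymous differences: 0 → same protein.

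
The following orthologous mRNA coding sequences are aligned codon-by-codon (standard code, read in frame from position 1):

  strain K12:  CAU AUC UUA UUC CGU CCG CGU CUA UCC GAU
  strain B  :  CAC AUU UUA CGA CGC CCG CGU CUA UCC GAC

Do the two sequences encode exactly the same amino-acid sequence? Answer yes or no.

Codon 1: CAU His / CAC His — synonymous.
Codon 2: AUC Ile / AUU Ile — synonymous.
Codon 3: UUA Leu / UUA Leu — identical.
Codon 4: UUC Phe / CGA Arg — nonsynonymous.
Codon 5: CGU Arg / CGC Arg — synonymous.
Codon 6: CCG Pro / CCG Pro — identical.
Codon 7: CGU Arg / CGU Arg — identical.
Codon 8: CUA Leu / CUA Leu — identical.
Codon 9: UCC Ser / UCC Ser — identical.
Codon 10: GAU Asp / GAC Asp — synonymous.
Nonsynonymous differences: 1 → different protein.

no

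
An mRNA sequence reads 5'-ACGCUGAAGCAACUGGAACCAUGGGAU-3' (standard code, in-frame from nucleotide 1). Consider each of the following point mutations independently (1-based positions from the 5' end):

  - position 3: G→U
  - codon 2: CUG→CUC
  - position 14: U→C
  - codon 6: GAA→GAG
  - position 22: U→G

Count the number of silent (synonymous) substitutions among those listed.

Codon 1: ACG (Thr) → ACU (Thr) — synonymous.
Codon 2: CUG (Leu) → CUC (Leu) — synonymous.
Codon 5: CUG (Leu) → CCG (Pro) — missense.
Codon 6: GAA (Glu) → GAG (Glu) — synonymous.
Codon 8: UGG (Trp) → GGG (Gly) — missense.
Synonymous: 3 of 5.

3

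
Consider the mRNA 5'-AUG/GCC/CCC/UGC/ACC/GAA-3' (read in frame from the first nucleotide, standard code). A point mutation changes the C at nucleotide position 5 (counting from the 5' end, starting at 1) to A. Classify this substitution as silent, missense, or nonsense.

missense

Position 5 falls in codon 2: GCC → Ala.
After the substitution the codon is GAC → Asp.
Ala ≠ Asp, so this is a missense mutation.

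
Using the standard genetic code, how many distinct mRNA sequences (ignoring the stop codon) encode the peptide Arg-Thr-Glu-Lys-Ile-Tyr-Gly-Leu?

13824

Arg: 6 codons.
Thr: 4 codons.
Glu: 2 codons.
Lys: 2 codons.
Ile: 3 codons.
Tyr: 2 codons.
Gly: 4 codons.
Leu: 6 codons.
6 × 4 × 2 × 2 × 3 × 2 × 4 × 6 = 13824.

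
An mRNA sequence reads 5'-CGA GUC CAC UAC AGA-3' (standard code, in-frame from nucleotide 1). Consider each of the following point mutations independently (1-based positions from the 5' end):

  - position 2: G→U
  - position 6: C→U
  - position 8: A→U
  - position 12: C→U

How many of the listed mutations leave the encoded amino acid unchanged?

Codon 1: CGA (Arg) → CUA (Leu) — missense.
Codon 2: GUC (Val) → GUU (Val) — synonymous.
Codon 3: CAC (His) → CUC (Leu) — missense.
Codon 4: UAC (Tyr) → UAU (Tyr) — synonymous.
Synonymous: 2 of 4.

2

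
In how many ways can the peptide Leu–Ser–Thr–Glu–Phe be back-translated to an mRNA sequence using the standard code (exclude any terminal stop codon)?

Leu: 6 codons.
Ser: 6 codons.
Thr: 4 codons.
Glu: 2 codons.
Phe: 2 codons.
6 × 6 × 4 × 2 × 2 = 576.

576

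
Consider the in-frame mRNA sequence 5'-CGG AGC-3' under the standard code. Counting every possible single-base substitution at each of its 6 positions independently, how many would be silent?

Codon 1 (CGG, Arg): 4 synonymous substitutions.
Codon 2 (AGC, Ser): 1 synonymous substitution.
Total: 4 + 1 = 5.

5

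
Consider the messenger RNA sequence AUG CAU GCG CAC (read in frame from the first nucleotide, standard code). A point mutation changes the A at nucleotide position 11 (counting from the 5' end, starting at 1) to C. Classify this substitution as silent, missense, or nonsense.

missense

Position 11 falls in codon 4: CAC → His.
After the substitution the codon is CCC → Pro.
His ≠ Pro, so this is a missense mutation.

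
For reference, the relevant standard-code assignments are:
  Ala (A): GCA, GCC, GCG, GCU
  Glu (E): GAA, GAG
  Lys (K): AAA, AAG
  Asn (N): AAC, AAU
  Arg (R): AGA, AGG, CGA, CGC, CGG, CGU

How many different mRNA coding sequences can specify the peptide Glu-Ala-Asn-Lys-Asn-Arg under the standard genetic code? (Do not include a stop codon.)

384

Glu: 2 codons.
Ala: 4 codons.
Asn: 2 codons.
Lys: 2 codons.
Asn: 2 codons.
Arg: 6 codons.
2 × 4 × 2 × 2 × 2 × 6 = 384.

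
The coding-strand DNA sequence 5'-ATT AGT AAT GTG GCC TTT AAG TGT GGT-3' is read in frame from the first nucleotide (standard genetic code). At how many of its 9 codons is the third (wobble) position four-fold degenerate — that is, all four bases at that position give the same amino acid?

3

Codon 1 ATT (Ile): third position 3-fold.
Codon 2 AGT (Ser): third position 2-fold.
Codon 3 AAT (Asn): third position 2-fold.
Codon 4 GTG (Val): third position 4-fold.
Codon 5 GCC (Ala): third position 4-fold.
Codon 6 TTT (Phe): third position 2-fold.
Codon 7 AAG (Lys): third position 2-fold.
Codon 8 TGT (Cys): third position 2-fold.
Codon 9 GGT (Gly): third position 4-fold.
Four-fold degenerate third positions: 3.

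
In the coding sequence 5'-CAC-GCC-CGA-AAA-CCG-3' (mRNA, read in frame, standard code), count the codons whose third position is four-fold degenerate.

Codon 1 CAC (His): third position 2-fold.
Codon 2 GCC (Ala): third position 4-fold.
Codon 3 CGA (Arg): third position 4-fold.
Codon 4 AAA (Lys): third position 2-fold.
Codon 5 CCG (Pro): third position 4-fold.
Four-fold degenerate third positions: 3.

3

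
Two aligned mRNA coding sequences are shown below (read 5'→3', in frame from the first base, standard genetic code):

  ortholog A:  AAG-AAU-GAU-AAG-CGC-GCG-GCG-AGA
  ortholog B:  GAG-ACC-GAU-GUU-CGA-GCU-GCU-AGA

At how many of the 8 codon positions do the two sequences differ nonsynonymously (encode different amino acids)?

Codon 1: AAG Lys / GAG Glu — nonsynonymous.
Codon 2: AAU Asn / ACC Thr — nonsynonymous.
Codon 3: GAU Asp / GAU Asp — identical.
Codon 4: AAG Lys / GUU Val — nonsynonymous.
Codon 5: CGC Arg / CGA Arg — synonymous.
Codon 6: GCG Ala / GCU Ala — synonymous.
Codon 7: GCG Ala / GCU Ala — synonymous.
Codon 8: AGA Arg / AGA Arg — identical.
Nonsynonymous differences: 3.

3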